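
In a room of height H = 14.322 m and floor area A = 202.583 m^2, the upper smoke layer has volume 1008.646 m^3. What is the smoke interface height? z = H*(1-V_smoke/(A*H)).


V/(A*H) = 0.34764
1 - 0.34764 = 0.65236
z = 14.322 * 0.65236 = 9.3431 m

9.3431 m


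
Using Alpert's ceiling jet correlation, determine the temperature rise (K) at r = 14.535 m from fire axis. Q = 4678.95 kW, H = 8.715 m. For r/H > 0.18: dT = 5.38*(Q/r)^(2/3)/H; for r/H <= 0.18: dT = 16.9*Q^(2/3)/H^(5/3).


r/H = 14.535 / 8.715 = 1.6678
r/H > 0.18, so dT = 5.38*(Q/r)^(2/3)/H
Q/r = 321.91
(Q/r)^(2/3) = 46.970
dT = 5.38 * 46.970 / 8.715 = 28.996 K

28.996 K


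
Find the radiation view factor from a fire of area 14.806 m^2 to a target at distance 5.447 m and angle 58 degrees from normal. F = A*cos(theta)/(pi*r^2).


cos(58 deg) = 0.52992
pi*r^2 = 93.210
F = 14.806 * 0.52992 / 93.210 = 0.084175

0.084175


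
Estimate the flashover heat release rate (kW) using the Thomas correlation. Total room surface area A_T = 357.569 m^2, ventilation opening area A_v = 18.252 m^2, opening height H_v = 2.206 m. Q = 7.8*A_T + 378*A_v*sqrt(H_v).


7.8*A_T = 2789.0
sqrt(H_v) = 1.4853
378*A_v*sqrt(H_v) = 10247
Q = 2789.0 + 10247 = 13036 kW

13036 kW


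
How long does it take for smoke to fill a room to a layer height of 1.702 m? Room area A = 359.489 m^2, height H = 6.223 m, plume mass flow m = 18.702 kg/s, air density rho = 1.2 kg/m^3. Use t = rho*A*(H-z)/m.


H - z = 4.521 m
t = 1.2 * 359.489 * 4.521 / 18.702 = 104.28 s

104.28 s


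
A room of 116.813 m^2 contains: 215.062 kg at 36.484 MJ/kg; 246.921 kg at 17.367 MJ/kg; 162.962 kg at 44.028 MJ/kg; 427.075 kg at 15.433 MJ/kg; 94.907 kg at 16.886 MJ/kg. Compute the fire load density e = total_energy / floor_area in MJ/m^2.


Total energy = 215.062*36.484 + 246.921*17.367 + 162.962*44.028 + 427.075*15.433 + 94.907*16.886
= 7846.322 + 4288.277 + 7174.891 + 6591.048 + 1602.600
= 27503.14 MJ
e = 27503.14 / 116.813 = 235.45 MJ/m^2

235.45 MJ/m^2


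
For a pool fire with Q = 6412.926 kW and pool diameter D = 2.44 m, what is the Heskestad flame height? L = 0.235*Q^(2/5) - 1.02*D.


Q^(2/5) = 33.329
0.235 * Q^(2/5) = 7.8323
1.02 * D = 2.4888
L = 5.3435 m

5.3435 m


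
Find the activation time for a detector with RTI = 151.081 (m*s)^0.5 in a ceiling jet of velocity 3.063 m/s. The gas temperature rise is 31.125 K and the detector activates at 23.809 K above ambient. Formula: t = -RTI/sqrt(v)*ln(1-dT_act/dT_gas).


dT_act/dT_gas = 0.76495
ln(1 - 0.76495) = -1.4479
t = -151.081 / sqrt(3.063) * -1.4479 = 124.99 s

124.99 s


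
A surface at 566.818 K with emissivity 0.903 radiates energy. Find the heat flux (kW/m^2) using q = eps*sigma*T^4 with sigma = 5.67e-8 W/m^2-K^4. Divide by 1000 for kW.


T^4 = 1.0322e+11
q = 0.903 * 5.67e-8 * 1.0322e+11 / 1000 = 5.2850 kW/m^2

5.2850 kW/m^2


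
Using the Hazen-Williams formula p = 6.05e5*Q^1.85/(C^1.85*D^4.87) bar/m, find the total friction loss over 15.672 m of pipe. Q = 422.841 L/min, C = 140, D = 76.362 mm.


Q^1.85 = 72182
C^1.85 = 9339.8
D^4.87 = 1.4778e+09
p/m = 0.0031640 bar/m
p_total = 0.0031640 * 15.672 = 0.049586 bar

0.049586 bar


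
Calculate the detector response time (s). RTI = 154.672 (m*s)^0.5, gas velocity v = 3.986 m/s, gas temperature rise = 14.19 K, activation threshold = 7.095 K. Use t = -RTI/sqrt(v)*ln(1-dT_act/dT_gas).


dT_act/dT_gas = 0.5
ln(1 - 0.5) = -0.69315
t = -154.672 / sqrt(3.986) * -0.69315 = 53.699 s

53.699 s


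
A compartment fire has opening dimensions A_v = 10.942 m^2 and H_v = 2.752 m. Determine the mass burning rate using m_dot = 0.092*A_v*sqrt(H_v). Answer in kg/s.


sqrt(H_v) = 1.6589
m_dot = 0.092 * 10.942 * 1.6589 = 1.6700 kg/s

1.6700 kg/s


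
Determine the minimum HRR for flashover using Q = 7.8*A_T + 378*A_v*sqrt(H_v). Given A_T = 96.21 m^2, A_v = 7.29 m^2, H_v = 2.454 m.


7.8*A_T = 750.438
sqrt(H_v) = 1.5665
378*A_v*sqrt(H_v) = 4316.7
Q = 750.438 + 4316.7 = 5067.2 kW

5067.2 kW


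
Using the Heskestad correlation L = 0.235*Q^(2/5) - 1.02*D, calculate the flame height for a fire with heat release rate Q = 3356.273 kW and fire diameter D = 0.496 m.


Q^(2/5) = 25.724
0.235 * Q^(2/5) = 6.0452
1.02 * D = 0.50592
L = 5.5393 m

5.5393 m


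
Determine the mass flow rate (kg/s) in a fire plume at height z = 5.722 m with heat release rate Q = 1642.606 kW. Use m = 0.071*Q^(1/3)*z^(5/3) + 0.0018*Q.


Q^(1/3) = 11.799
z^(5/3) = 18.305
First term = 0.071 * 11.799 * 18.305 = 15.335
Second term = 0.0018 * 1642.606 = 2.9567
m = 18.292 kg/s

18.292 kg/s


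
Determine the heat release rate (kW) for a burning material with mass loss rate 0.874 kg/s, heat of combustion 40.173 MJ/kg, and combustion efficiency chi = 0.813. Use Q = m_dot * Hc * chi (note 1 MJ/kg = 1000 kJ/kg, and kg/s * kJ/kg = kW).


Hc = 40.173 MJ/kg = 40.173 * 1000 kJ/kg = 40173 kJ/kg
Q = 0.874 kg/s * 40173 kJ/kg * 0.813 = 28545 kW

28545 kW


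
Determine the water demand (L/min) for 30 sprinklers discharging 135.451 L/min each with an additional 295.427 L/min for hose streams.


Sprinkler demand = 30 * 135.451 = 4063.53 L/min
Total = 4063.53 + 295.427 = 4358.957 L/min

4358.957 L/min


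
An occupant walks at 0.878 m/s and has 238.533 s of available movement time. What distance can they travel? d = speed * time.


d = 0.878 * 238.533 = 209.43 m

209.43 m


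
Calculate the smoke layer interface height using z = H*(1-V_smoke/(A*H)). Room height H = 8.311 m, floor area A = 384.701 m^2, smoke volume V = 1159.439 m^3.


V/(A*H) = 0.36264
1 - 0.36264 = 0.63736
z = 8.311 * 0.63736 = 5.2971 m

5.2971 m


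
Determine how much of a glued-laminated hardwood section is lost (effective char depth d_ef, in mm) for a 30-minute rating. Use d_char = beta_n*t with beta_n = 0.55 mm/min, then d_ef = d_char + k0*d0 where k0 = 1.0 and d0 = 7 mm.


d_char = 0.55 * 30 = 16.5 mm
d_ef = 16.5 + 1.0*7 = 23.5 mm

23.5 mm


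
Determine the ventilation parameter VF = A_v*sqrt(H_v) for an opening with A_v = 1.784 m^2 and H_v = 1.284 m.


sqrt(H_v) = 1.1331
VF = 1.784 * 1.1331 = 2.0215 m^(5/2)

2.0215 m^(5/2)


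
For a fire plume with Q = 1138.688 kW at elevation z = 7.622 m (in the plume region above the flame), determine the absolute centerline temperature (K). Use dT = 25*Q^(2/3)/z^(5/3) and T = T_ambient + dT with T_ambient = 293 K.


Q^(2/3) = 109.04
z^(5/3) = 29.520
dT = 25 * 109.04 / 29.520 = 92.348 K
T = 293 + 92.348 = 385.35 K

385.35 K


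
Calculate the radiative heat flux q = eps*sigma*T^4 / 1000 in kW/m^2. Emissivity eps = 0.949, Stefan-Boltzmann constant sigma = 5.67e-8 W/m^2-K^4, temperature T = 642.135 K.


T^4 = 1.7002e+11
q = 0.949 * 5.67e-8 * 1.7002e+11 / 1000 = 9.1486 kW/m^2

9.1486 kW/m^2


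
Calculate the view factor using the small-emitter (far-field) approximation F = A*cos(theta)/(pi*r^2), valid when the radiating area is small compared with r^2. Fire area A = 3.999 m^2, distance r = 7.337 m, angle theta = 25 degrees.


cos(25 deg) = 0.90631
pi*r^2 = 169.12
F = 3.999 * 0.90631 / 169.12 = 0.021431

0.021431


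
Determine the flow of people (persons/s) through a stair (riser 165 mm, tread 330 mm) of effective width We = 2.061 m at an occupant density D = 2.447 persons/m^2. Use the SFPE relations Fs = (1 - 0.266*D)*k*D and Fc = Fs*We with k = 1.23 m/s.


1 - 0.266*D = 1 - 0.266*2.447 = 0.34910
Fs = 0.34910 * 1.23 * 2.447 = 1.0507 persons/(s*m)
Fc = 1.0507 * 2.061 = 2.1655 persons/s

2.1655 persons/s


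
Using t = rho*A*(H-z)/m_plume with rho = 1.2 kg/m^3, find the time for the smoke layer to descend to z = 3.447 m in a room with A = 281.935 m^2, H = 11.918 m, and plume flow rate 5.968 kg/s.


H - z = 8.471 m
t = 1.2 * 281.935 * 8.471 / 5.968 = 480.22 s

480.22 s


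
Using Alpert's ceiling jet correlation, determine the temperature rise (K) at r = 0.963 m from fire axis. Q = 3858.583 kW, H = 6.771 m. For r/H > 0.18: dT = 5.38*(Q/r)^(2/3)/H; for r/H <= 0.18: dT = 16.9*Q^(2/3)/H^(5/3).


r/H = 0.963 / 6.771 = 0.14222
r/H <= 0.18, so dT = 16.9*Q^(2/3)/H^(5/3)
Q^(2/3) = 246.01
H^(5/3) = 24.234
dT = 16.9 * 246.01 / 24.234 = 171.56 K

171.56 K


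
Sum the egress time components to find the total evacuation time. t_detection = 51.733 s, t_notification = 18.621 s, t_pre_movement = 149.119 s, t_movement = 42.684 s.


Total = 51.733 + 18.621 + 149.119 + 42.684 = 262.157 s

262.157 s


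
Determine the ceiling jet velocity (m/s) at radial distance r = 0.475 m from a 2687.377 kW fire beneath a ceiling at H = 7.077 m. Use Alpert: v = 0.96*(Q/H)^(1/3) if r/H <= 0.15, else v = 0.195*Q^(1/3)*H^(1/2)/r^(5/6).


r/H = 0.475 / 7.077 = 0.067119
r/H <= 0.15, so v = 0.96*(Q/H)^(1/3)
Q/H = 379.73
(Q/H)^(1/3) = 7.2415
v = 0.96 * 7.2415 = 6.9518 m/s

6.9518 m/s


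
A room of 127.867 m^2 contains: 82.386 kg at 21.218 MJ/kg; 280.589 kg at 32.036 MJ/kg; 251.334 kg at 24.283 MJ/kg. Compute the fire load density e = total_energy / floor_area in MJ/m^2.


Total energy = 82.386*21.218 + 280.589*32.036 + 251.334*24.283
= 1748.066 + 8988.949 + 6103.144
= 16840.16 MJ
e = 16840.16 / 127.867 = 131.70 MJ/m^2

131.70 MJ/m^2


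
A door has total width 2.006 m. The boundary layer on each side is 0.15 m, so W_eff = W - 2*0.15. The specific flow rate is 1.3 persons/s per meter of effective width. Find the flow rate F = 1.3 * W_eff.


W_eff = 2.006 - 0.30 = 1.706 m
F = 1.3 * 1.706 = 2.2178 persons/s

2.2178 persons/s


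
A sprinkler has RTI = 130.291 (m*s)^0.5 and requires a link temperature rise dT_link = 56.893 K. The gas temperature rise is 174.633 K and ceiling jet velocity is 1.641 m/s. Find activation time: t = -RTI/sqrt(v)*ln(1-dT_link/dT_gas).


dT_link/dT_gas = 0.32579
ln(1 - 0.32579) = -0.39421
t = -130.291 / sqrt(1.641) * -0.39421 = 40.095 s

40.095 s


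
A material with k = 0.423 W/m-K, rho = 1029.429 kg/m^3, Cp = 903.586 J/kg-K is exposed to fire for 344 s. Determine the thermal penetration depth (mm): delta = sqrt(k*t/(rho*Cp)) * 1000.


alpha = 0.423 / (1029.429 * 903.586) = 4.5475e-07 m^2/s
alpha * t = 0.00015643
delta = sqrt(0.00015643) * 1000 = 12.507 mm

12.507 mm


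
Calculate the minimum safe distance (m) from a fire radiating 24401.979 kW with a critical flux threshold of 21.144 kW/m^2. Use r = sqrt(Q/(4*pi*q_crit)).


4*pi*q_crit = 265.70
Q/(4*pi*q_crit) = 91.839
r = sqrt(91.839) = 9.5833 m

9.5833 m


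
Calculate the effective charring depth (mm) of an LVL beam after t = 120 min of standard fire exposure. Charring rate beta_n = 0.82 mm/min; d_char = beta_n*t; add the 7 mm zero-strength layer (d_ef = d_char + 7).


d_char = 0.82 * 120 = 98.4 mm
d_ef = 98.4 + 1.0*7 = 105.4 mm

105.4 mm


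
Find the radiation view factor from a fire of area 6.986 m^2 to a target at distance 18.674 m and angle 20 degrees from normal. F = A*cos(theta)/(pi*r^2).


cos(20 deg) = 0.93969
pi*r^2 = 1095.5
F = 6.986 * 0.93969 / 1095.5 = 0.0059922

0.0059922


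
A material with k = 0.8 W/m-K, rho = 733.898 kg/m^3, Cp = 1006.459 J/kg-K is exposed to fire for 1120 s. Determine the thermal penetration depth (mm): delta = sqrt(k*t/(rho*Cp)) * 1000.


alpha = 0.8 / (733.898 * 1006.459) = 1.0831e-06 m^2/s
alpha * t = 0.0012130
delta = sqrt(0.0012130) * 1000 = 34.829 mm

34.829 mm


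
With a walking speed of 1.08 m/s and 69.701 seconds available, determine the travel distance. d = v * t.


d = 1.08 * 69.701 = 75.277 m

75.277 m


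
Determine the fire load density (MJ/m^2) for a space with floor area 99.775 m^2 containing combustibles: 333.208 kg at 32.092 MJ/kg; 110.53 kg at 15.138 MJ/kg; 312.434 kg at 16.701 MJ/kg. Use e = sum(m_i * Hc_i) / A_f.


Total energy = 333.208*32.092 + 110.53*15.138 + 312.434*16.701
= 10693.31 + 1673.203 + 5217.960
= 17584.47 MJ
e = 17584.47 / 99.775 = 176.24 MJ/m^2

176.24 MJ/m^2


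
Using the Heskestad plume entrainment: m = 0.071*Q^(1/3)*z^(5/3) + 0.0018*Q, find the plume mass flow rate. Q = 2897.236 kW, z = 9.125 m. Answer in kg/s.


Q^(1/3) = 14.256
z^(5/3) = 39.846
First term = 0.071 * 14.256 * 39.846 = 40.331
Second term = 0.0018 * 2897.236 = 5.2150
m = 45.546 kg/s

45.546 kg/s


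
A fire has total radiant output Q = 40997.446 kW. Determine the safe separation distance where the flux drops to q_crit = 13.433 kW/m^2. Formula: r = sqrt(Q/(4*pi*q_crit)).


4*pi*q_crit = 168.80
Q/(4*pi*q_crit) = 242.87
r = sqrt(242.87) = 15.584 m

15.584 m


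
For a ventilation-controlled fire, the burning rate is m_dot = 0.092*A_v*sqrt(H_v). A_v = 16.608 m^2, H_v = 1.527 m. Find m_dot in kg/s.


sqrt(H_v) = 1.2357
m_dot = 0.092 * 16.608 * 1.2357 = 1.8881 kg/s

1.8881 kg/s


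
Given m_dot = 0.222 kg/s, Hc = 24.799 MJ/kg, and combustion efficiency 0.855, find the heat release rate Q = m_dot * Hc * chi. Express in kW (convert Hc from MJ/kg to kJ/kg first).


Hc = 24.799 MJ/kg = 24.799 * 1000 kJ/kg = 24799 kJ/kg
Q = 0.222 kg/s * 24799 kJ/kg * 0.855 = 4707.1 kW

4707.1 kW


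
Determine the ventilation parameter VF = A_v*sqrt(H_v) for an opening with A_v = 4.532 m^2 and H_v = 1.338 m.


sqrt(H_v) = 1.1567
VF = 4.532 * 1.1567 = 5.2423 m^(5/2)

5.2423 m^(5/2)


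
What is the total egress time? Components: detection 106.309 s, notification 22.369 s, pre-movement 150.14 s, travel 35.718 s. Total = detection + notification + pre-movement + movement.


Total = 106.309 + 22.369 + 150.14 + 35.718 = 314.536 s

314.536 s


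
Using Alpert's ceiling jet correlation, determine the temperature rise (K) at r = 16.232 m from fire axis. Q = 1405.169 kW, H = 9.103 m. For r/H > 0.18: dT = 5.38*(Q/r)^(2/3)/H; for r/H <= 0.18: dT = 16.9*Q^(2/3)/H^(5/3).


r/H = 16.232 / 9.103 = 1.7831
r/H > 0.18, so dT = 5.38*(Q/r)^(2/3)/H
Q/r = 86.568
(Q/r)^(2/3) = 19.569
dT = 5.38 * 19.569 / 9.103 = 11.566 K

11.566 K


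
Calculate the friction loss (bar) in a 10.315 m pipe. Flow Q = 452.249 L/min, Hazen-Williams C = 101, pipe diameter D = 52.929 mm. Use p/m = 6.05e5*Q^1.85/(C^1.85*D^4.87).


Q^1.85 = 81743
C^1.85 = 5105.0
D^4.87 = 2.4796e+08
p/m = 0.039068 bar/m
p_total = 0.039068 * 10.315 = 0.40299 bar

0.40299 bar


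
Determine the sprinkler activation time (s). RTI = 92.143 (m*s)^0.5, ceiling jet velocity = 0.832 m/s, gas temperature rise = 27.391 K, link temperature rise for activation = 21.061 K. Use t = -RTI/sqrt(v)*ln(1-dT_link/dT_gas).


dT_link/dT_gas = 0.76890
ln(1 - 0.76890) = -1.4649
t = -92.143 / sqrt(0.832) * -1.4649 = 147.98 s

147.98 s


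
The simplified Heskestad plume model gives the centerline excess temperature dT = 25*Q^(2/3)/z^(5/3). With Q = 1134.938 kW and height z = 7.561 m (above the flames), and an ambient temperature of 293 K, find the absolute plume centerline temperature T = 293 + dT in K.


Q^(2/3) = 108.80
z^(5/3) = 29.127
dT = 25 * 108.80 / 29.127 = 93.388 K
T = 293 + 93.388 = 386.39 K

386.39 K


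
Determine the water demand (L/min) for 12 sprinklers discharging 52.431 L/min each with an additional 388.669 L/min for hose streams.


Sprinkler demand = 12 * 52.431 = 629.172 L/min
Total = 629.172 + 388.669 = 1017.841 L/min

1017.841 L/min


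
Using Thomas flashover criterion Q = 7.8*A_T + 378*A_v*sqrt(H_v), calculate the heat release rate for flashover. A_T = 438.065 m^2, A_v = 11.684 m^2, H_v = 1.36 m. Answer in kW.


7.8*A_T = 3416.907
sqrt(H_v) = 1.1662
378*A_v*sqrt(H_v) = 5150.5
Q = 3416.907 + 5150.5 = 8567.4 kW

8567.4 kW


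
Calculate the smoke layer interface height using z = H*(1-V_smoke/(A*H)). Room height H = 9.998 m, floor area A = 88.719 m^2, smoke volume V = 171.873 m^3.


V/(A*H) = 0.19377
1 - 0.19377 = 0.80623
z = 9.998 * 0.80623 = 8.0607 m

8.0607 m


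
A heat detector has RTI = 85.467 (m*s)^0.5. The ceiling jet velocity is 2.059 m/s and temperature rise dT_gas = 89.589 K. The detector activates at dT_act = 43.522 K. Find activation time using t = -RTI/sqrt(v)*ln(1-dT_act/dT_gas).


dT_act/dT_gas = 0.48580
ln(1 - 0.48580) = -0.66514
t = -85.467 / sqrt(2.059) * -0.66514 = 39.617 s

39.617 s


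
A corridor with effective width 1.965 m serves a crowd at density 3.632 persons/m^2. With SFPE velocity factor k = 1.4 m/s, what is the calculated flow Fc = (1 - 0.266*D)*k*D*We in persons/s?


1 - 0.266*D = 1 - 0.266*3.632 = 0.033888
Fs = 0.033888 * 1.4 * 3.632 = 0.17231 persons/(s*m)
Fc = 0.17231 * 1.965 = 0.33860 persons/s

0.33860 persons/s


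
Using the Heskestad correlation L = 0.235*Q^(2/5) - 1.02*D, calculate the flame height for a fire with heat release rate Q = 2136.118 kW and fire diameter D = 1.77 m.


Q^(2/5) = 21.471
0.235 * Q^(2/5) = 5.0457
1.02 * D = 1.8054
L = 3.2403 m

3.2403 m


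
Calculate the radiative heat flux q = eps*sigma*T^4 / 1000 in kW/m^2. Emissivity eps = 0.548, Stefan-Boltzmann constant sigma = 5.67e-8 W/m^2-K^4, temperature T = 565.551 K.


T^4 = 1.0230e+11
q = 0.548 * 5.67e-8 * 1.0230e+11 / 1000 = 3.1787 kW/m^2

3.1787 kW/m^2


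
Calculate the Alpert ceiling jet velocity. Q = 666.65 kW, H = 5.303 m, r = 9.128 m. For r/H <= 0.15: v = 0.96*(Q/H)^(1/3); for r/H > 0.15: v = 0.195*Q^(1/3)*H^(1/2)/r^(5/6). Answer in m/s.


r/H = 9.128 / 5.303 = 1.7213
r/H > 0.15, so v = 0.195*Q^(1/3)*H^(1/2)/r^(5/6)
Q^(1/3) = 8.7357
H^(1/2) = 2.3028
r^(5/6) = 6.3141
v = 0.195 * 8.7357 * 2.3028 / 6.3141 = 0.62127 m/s

0.62127 m/s


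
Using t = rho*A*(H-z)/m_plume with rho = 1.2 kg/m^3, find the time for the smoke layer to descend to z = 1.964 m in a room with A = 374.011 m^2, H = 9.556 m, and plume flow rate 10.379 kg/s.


H - z = 7.592 m
t = 1.2 * 374.011 * 7.592 / 10.379 = 328.30 s

328.30 s


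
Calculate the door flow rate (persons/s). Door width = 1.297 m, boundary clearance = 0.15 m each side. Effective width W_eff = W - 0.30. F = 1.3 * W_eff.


W_eff = 1.297 - 0.30 = 0.997 m
F = 1.3 * 0.997 = 1.2961 persons/s

1.2961 persons/s


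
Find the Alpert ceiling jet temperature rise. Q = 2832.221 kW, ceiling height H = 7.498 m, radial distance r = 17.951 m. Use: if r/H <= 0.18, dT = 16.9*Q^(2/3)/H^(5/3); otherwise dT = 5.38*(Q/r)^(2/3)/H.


r/H = 17.951 / 7.498 = 2.3941
r/H > 0.18, so dT = 5.38*(Q/r)^(2/3)/H
Q/r = 157.78
(Q/r)^(2/3) = 29.198
dT = 5.38 * 29.198 / 7.498 = 20.951 K

20.951 K


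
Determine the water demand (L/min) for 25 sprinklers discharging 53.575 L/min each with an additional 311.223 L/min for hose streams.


Sprinkler demand = 25 * 53.575 = 1339.375 L/min
Total = 1339.375 + 311.223 = 1650.598 L/min

1650.598 L/min


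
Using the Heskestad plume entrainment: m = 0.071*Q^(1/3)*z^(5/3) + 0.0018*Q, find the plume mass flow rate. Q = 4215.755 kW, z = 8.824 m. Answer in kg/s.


Q^(1/3) = 16.154
z^(5/3) = 37.680
First term = 0.071 * 16.154 * 37.680 = 43.217
Second term = 0.0018 * 4215.755 = 7.5884
m = 50.806 kg/s

50.806 kg/s


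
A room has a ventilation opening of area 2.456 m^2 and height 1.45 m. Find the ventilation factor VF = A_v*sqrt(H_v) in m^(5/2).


sqrt(H_v) = 1.2042
VF = 2.456 * 1.2042 = 2.9574 m^(5/2)

2.9574 m^(5/2)


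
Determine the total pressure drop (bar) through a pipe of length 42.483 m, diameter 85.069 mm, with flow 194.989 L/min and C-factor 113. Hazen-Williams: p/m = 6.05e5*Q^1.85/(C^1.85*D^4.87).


Q^1.85 = 17239
C^1.85 = 6283.4
D^4.87 = 2.5003e+09
p/m = 0.00066388 bar/m
p_total = 0.00066388 * 42.483 = 0.028204 bar

0.028204 bar


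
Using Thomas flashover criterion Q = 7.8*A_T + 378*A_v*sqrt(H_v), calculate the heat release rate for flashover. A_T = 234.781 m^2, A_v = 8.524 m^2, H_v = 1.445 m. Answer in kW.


7.8*A_T = 1831.3
sqrt(H_v) = 1.2021
378*A_v*sqrt(H_v) = 3873.2
Q = 1831.3 + 3873.2 = 5704.5 kW

5704.5 kW


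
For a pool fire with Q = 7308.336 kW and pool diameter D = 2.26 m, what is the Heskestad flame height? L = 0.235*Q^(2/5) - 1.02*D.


Q^(2/5) = 35.118
0.235 * Q^(2/5) = 8.2527
1.02 * D = 2.3052
L = 5.9475 m

5.9475 m


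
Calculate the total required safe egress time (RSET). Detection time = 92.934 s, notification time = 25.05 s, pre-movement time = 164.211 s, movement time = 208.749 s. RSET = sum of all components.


Total = 92.934 + 25.05 + 164.211 + 208.749 = 490.944 s

490.944 s


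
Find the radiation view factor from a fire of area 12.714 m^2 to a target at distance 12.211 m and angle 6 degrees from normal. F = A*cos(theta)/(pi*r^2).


cos(6 deg) = 0.99452
pi*r^2 = 468.44
F = 12.714 * 0.99452 / 468.44 = 0.026993

0.026993


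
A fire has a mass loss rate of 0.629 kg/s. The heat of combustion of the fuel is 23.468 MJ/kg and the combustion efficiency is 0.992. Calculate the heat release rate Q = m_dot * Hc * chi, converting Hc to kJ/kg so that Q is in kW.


Hc = 23.468 MJ/kg = 23.468 * 1000 kJ/kg = 23468 kJ/kg
Q = 0.629 kg/s * 23468 kJ/kg * 0.992 = 14643 kW

14643 kW


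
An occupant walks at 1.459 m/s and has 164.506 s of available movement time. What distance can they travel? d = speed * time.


d = 1.459 * 164.506 = 240.01 m

240.01 m


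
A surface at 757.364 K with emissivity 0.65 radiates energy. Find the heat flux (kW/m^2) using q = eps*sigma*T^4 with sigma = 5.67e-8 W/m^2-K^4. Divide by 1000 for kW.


T^4 = 3.2902e+11
q = 0.65 * 5.67e-8 * 3.2902e+11 / 1000 = 12.126 kW/m^2

12.126 kW/m^2


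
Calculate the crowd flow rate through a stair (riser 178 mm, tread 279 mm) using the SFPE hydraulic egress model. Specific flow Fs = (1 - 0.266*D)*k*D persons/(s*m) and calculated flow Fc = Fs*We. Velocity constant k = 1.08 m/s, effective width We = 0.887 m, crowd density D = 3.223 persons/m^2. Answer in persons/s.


1 - 0.266*D = 1 - 0.266*3.223 = 0.14268
Fs = 0.14268 * 1.08 * 3.223 = 0.49665 persons/(s*m)
Fc = 0.49665 * 0.887 = 0.44053 persons/s

0.44053 persons/s


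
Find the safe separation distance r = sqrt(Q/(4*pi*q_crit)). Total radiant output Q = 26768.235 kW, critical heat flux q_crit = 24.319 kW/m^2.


4*pi*q_crit = 305.60
Q/(4*pi*q_crit) = 87.592
r = sqrt(87.592) = 9.3591 m

9.3591 m


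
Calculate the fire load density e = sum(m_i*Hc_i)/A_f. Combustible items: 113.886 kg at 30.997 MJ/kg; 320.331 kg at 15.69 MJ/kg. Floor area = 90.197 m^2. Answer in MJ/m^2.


Total energy = 113.886*30.997 + 320.331*15.69
= 3530.124 + 5025.993
= 8556.118 MJ
e = 8556.118 / 90.197 = 94.860 MJ/m^2

94.860 MJ/m^2


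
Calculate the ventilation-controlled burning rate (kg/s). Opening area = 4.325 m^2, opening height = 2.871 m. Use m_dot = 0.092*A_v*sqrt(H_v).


sqrt(H_v) = 1.6944
m_dot = 0.092 * 4.325 * 1.6944 = 0.67420 kg/s

0.67420 kg/s


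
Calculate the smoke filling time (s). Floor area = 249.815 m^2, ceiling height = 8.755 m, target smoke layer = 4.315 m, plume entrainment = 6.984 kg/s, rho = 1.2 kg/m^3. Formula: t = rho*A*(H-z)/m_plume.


H - z = 4.44 m
t = 1.2 * 249.815 * 4.44 / 6.984 = 190.58 s

190.58 s


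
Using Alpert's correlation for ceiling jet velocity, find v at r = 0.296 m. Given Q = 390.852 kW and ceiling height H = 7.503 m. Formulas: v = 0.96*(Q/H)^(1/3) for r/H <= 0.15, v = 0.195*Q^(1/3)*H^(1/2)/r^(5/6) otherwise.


r/H = 0.296 / 7.503 = 0.039451
r/H <= 0.15, so v = 0.96*(Q/H)^(1/3)
Q/H = 52.093
(Q/H)^(1/3) = 3.7347
v = 0.96 * 3.7347 = 3.5853 m/s

3.5853 m/s


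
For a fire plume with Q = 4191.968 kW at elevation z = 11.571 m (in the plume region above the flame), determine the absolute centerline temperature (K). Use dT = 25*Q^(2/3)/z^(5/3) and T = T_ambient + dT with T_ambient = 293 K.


Q^(2/3) = 259.98
z^(5/3) = 59.195
dT = 25 * 259.98 / 59.195 = 109.80 K
T = 293 + 109.80 = 402.80 K

402.80 K


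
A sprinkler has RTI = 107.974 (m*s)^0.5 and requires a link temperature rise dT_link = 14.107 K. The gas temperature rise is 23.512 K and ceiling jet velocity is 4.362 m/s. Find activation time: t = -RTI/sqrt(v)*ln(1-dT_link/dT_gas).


dT_link/dT_gas = 0.59999
ln(1 - 0.59999) = -0.91627
t = -107.974 / sqrt(4.362) * -0.91627 = 47.370 s

47.370 s


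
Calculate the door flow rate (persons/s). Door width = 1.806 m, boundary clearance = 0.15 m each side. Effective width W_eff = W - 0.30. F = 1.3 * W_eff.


W_eff = 1.806 - 0.30 = 1.506 m
F = 1.3 * 1.506 = 1.9578 persons/s

1.9578 persons/s


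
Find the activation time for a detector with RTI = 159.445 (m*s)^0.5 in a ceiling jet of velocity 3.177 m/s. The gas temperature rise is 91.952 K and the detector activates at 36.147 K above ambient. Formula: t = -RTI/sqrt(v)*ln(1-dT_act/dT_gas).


dT_act/dT_gas = 0.39311
ln(1 - 0.39311) = -0.49940
t = -159.445 / sqrt(3.177) * -0.49940 = 44.674 s

44.674 s


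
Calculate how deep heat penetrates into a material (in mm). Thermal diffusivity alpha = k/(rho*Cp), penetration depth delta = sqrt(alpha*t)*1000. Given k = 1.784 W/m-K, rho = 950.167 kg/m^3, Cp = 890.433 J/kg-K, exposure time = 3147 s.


alpha = 1.784 / (950.167 * 890.433) = 2.1086e-06 m^2/s
alpha * t = 0.0066358
delta = sqrt(0.0066358) * 1000 = 81.460 mm

81.460 mm


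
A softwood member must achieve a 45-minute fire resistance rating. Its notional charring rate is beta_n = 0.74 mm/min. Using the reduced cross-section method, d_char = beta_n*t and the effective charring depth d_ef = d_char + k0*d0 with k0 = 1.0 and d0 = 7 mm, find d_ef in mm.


d_char = 0.74 * 45 = 33.3 mm
d_ef = 33.3 + 1.0*7 = 40.3 mm

40.3 mm


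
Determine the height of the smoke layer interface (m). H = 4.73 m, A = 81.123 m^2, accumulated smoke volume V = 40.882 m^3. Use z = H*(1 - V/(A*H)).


V/(A*H) = 0.10654
1 - 0.10654 = 0.89346
z = 4.73 * 0.89346 = 4.2260 m

4.2260 m


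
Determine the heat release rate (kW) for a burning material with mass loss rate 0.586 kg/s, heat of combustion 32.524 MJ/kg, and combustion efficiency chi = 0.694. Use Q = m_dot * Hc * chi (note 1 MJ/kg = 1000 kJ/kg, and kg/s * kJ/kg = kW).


Hc = 32.524 MJ/kg = 32.524 * 1000 kJ/kg = 32524 kJ/kg
Q = 0.586 kg/s * 32524 kJ/kg * 0.694 = 13227 kW

13227 kW


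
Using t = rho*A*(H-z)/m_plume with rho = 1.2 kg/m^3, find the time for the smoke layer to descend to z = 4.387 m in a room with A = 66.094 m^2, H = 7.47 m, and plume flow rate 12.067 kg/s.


H - z = 3.083 m
t = 1.2 * 66.094 * 3.083 / 12.067 = 20.264 s

20.264 s


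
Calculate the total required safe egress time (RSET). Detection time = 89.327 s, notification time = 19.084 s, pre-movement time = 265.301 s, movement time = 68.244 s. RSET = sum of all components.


Total = 89.327 + 19.084 + 265.301 + 68.244 = 441.956 s

441.956 s


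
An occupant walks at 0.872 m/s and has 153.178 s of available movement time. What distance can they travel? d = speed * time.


d = 0.872 * 153.178 = 133.57 m

133.57 m


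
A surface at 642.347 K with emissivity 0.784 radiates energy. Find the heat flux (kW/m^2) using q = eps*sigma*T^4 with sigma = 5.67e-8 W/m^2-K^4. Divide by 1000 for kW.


T^4 = 1.7025e+11
q = 0.784 * 5.67e-8 * 1.7025e+11 / 1000 = 7.5679 kW/m^2

7.5679 kW/m^2


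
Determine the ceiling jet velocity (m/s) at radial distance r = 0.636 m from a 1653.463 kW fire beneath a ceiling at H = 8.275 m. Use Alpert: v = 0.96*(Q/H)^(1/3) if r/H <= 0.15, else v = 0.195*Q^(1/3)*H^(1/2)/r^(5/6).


r/H = 0.636 / 8.275 = 0.076858
r/H <= 0.15, so v = 0.96*(Q/H)^(1/3)
Q/H = 199.81
(Q/H)^(1/3) = 5.8462
v = 0.96 * 5.8462 = 5.6124 m/s

5.6124 m/s


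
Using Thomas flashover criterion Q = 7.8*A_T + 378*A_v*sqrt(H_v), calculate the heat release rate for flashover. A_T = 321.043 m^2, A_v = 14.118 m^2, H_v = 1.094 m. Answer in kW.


7.8*A_T = 2504.1
sqrt(H_v) = 1.0459
378*A_v*sqrt(H_v) = 5581.8
Q = 2504.1 + 5581.8 = 8085.9 kW

8085.9 kW


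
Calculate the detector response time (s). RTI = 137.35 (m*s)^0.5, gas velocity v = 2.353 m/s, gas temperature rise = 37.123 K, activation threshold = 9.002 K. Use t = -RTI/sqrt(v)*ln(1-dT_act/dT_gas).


dT_act/dT_gas = 0.24249
ln(1 - 0.24249) = -0.27772
t = -137.35 / sqrt(2.353) * -0.27772 = 24.867 s

24.867 s


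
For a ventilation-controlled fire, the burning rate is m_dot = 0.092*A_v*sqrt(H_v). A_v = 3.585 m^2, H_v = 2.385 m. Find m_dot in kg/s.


sqrt(H_v) = 1.5443
m_dot = 0.092 * 3.585 * 1.5443 = 0.50936 kg/s

0.50936 kg/s


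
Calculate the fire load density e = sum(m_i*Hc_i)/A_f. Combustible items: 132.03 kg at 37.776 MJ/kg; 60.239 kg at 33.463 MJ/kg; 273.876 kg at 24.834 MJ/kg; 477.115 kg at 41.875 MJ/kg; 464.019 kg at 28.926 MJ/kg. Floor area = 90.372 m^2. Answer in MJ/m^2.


Total energy = 132.03*37.776 + 60.239*33.463 + 273.876*24.834 + 477.115*41.875 + 464.019*28.926
= 4987.565 + 2015.778 + 6801.437 + 19979.19 + 13422.21
= 47206.18 MJ
e = 47206.18 / 90.372 = 522.35 MJ/m^2

522.35 MJ/m^2


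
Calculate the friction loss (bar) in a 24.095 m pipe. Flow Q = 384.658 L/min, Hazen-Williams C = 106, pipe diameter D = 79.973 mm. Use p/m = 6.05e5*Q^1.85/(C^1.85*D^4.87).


Q^1.85 = 60588
C^1.85 = 5582.3
D^4.87 = 1.8507e+09
p/m = 0.0035481 bar/m
p_total = 0.0035481 * 24.095 = 0.085491 bar

0.085491 bar


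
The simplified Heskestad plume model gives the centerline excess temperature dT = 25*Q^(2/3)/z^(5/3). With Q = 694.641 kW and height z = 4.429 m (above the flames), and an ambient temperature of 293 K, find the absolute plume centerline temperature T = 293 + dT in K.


Q^(2/3) = 78.434
z^(5/3) = 11.945
dT = 25 * 78.434 / 11.945 = 164.16 K
T = 293 + 164.16 = 457.16 K

457.16 K


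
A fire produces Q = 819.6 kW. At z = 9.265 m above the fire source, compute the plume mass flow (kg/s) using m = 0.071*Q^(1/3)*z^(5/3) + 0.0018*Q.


Q^(1/3) = 9.3584
z^(5/3) = 40.870
First term = 0.071 * 9.3584 * 40.870 = 27.156
Second term = 0.0018 * 819.6 = 1.4753
m = 28.631 kg/s

28.631 kg/s


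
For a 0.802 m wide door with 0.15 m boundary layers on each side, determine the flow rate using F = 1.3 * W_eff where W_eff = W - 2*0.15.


W_eff = 0.802 - 0.30 = 0.502 m
F = 1.3 * 0.502 = 0.65260 persons/s

0.65260 persons/s


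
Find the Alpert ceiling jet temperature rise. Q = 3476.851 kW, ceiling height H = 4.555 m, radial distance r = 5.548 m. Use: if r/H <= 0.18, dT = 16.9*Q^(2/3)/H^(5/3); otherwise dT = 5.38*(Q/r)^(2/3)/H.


r/H = 5.548 / 4.555 = 1.2180
r/H > 0.18, so dT = 5.38*(Q/r)^(2/3)/H
Q/r = 626.69
(Q/r)^(2/3) = 73.232
dT = 5.38 * 73.232 / 4.555 = 86.496 K

86.496 K


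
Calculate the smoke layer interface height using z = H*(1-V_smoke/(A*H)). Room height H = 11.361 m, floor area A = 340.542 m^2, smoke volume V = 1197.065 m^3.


V/(A*H) = 0.30941
1 - 0.30941 = 0.69059
z = 11.361 * 0.69059 = 7.8458 m

7.8458 m


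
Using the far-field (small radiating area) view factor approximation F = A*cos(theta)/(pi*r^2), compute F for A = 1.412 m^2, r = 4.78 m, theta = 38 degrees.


cos(38 deg) = 0.78801
pi*r^2 = 71.780
F = 1.412 * 0.78801 / 71.780 = 0.015501

0.015501


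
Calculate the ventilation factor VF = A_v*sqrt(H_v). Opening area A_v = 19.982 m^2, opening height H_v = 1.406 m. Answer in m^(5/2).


sqrt(H_v) = 1.1857
VF = 19.982 * 1.1857 = 23.694 m^(5/2)

23.694 m^(5/2)


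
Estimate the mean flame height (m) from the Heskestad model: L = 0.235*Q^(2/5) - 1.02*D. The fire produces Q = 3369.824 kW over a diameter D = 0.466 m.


Q^(2/5) = 25.766
0.235 * Q^(2/5) = 6.0550
1.02 * D = 0.47532
L = 5.5796 m

5.5796 m


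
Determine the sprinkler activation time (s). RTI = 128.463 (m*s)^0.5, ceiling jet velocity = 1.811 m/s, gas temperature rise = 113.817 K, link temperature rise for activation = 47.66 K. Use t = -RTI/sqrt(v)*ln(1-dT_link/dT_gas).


dT_link/dT_gas = 0.41874
ln(1 - 0.41874) = -0.54256
t = -128.463 / sqrt(1.811) * -0.54256 = 51.793 s

51.793 s


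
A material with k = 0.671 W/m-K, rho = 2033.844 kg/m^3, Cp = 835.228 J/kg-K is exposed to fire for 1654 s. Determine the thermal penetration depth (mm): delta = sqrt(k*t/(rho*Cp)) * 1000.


alpha = 0.671 / (2033.844 * 835.228) = 3.9500e-07 m^2/s
alpha * t = 0.00065333
delta = sqrt(0.00065333) * 1000 = 25.560 mm

25.560 mm


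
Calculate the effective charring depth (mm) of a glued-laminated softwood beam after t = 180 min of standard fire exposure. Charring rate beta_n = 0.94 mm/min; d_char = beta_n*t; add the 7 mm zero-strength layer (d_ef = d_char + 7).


d_char = 0.94 * 180 = 169.2 mm
d_ef = 169.2 + 1.0*7 = 176.2 mm

176.2 mm


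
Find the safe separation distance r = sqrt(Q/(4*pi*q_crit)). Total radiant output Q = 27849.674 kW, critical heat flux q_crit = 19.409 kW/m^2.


4*pi*q_crit = 243.90
Q/(4*pi*q_crit) = 114.18
r = sqrt(114.18) = 10.686 m

10.686 m


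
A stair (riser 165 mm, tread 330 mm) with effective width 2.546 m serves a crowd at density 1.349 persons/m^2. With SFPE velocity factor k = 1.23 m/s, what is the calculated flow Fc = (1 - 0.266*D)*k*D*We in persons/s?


1 - 0.266*D = 1 - 0.266*1.349 = 0.64117
Fs = 0.64117 * 1.23 * 1.349 = 1.0639 persons/(s*m)
Fc = 1.0639 * 2.546 = 2.7086 persons/s

2.7086 persons/s


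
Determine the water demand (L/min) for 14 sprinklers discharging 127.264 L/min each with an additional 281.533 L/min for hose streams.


Sprinkler demand = 14 * 127.264 = 1781.696 L/min
Total = 1781.696 + 281.533 = 2063.229 L/min

2063.229 L/min


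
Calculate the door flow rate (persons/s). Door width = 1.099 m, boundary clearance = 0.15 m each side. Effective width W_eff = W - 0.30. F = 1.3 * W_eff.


W_eff = 1.099 - 0.30 = 0.799 m
F = 1.3 * 0.799 = 1.0387 persons/s

1.0387 persons/s


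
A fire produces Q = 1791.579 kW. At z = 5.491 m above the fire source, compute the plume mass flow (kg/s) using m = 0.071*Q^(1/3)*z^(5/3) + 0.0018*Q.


Q^(1/3) = 12.145
z^(5/3) = 17.090
First term = 0.071 * 12.145 * 17.090 = 14.737
Second term = 0.0018 * 1791.579 = 3.2248
m = 17.962 kg/s

17.962 kg/s


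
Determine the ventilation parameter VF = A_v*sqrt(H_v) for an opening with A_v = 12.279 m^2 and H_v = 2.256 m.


sqrt(H_v) = 1.5020
VF = 12.279 * 1.5020 = 18.443 m^(5/2)

18.443 m^(5/2)


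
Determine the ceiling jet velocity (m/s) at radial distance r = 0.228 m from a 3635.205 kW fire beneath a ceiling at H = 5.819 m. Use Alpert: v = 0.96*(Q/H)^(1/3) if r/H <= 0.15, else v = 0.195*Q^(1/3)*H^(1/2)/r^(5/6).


r/H = 0.228 / 5.819 = 0.039182
r/H <= 0.15, so v = 0.96*(Q/H)^(1/3)
Q/H = 624.71
(Q/H)^(1/3) = 8.5486
v = 0.96 * 8.5486 = 8.2066 m/s

8.2066 m/s


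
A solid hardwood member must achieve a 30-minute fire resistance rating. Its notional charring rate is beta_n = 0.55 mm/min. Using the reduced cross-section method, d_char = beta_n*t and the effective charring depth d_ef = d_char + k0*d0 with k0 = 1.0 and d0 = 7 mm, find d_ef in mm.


d_char = 0.55 * 30 = 16.5 mm
d_ef = 16.5 + 1.0*7 = 23.5 mm

23.5 mm


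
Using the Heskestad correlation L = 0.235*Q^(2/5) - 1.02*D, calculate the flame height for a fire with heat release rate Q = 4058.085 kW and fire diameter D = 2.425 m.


Q^(2/5) = 27.754
0.235 * Q^(2/5) = 6.5222
1.02 * D = 2.4735
L = 4.0487 m

4.0487 m


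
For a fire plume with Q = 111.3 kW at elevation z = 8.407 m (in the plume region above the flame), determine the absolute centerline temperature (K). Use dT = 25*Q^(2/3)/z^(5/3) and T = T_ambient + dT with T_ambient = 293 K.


Q^(2/3) = 23.138
z^(5/3) = 34.759
dT = 25 * 23.138 / 34.759 = 16.642 K
T = 293 + 16.642 = 309.64 K

309.64 K


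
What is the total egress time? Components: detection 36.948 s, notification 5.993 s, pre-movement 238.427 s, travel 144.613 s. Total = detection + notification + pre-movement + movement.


Total = 36.948 + 5.993 + 238.427 + 144.613 = 425.981 s

425.981 s


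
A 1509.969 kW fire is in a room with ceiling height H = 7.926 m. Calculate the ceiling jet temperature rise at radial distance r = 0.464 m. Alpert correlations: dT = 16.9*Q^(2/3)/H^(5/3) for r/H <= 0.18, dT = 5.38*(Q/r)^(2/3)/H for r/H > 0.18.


r/H = 0.464 / 7.926 = 0.058542
r/H <= 0.18, so dT = 16.9*Q^(2/3)/H^(5/3)
Q^(2/3) = 131.62
H^(5/3) = 31.508
dT = 16.9 * 131.62 / 31.508 = 70.595 K

70.595 K


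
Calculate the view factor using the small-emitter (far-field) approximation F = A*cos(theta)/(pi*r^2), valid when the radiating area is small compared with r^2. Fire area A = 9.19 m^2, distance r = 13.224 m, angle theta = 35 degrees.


cos(35 deg) = 0.81915
pi*r^2 = 549.38
F = 9.19 * 0.81915 / 549.38 = 0.013703

0.013703


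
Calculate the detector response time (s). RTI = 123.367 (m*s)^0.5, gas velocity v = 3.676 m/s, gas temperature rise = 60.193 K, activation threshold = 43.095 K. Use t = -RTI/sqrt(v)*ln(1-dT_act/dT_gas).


dT_act/dT_gas = 0.71595
ln(1 - 0.71595) = -1.2586
t = -123.367 / sqrt(3.676) * -1.2586 = 80.984 s

80.984 s


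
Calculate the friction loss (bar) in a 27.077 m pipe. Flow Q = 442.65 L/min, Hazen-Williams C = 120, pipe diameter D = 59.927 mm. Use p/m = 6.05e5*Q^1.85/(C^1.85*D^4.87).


Q^1.85 = 78562
C^1.85 = 7022.4
D^4.87 = 4.5396e+08
p/m = 0.014909 bar/m
p_total = 0.014909 * 27.077 = 0.40370 bar

0.40370 bar


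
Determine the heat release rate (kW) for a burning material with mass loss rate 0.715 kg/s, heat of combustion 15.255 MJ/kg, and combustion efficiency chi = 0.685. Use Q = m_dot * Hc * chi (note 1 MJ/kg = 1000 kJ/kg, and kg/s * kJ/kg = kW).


Hc = 15.255 MJ/kg = 15.255 * 1000 kJ/kg = 15255 kJ/kg
Q = 0.715 kg/s * 15255 kJ/kg * 0.685 = 7471.5 kW

7471.5 kW


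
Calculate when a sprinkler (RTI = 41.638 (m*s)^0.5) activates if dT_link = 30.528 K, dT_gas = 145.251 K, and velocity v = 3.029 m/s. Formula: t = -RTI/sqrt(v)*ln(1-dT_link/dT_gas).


dT_link/dT_gas = 0.21017
ln(1 - 0.21017) = -0.23594
t = -41.638 / sqrt(3.029) * -0.23594 = 5.6448 s

5.6448 s


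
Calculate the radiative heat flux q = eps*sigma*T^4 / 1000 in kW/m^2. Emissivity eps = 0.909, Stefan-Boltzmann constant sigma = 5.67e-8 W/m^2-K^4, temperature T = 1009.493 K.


T^4 = 1.0385e+12
q = 0.909 * 5.67e-8 * 1.0385e+12 / 1000 = 53.525 kW/m^2

53.525 kW/m^2


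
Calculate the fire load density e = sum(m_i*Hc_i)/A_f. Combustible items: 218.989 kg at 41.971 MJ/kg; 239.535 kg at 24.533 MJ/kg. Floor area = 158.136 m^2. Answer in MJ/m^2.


Total energy = 218.989*41.971 + 239.535*24.533
= 9191.187 + 5876.512
= 15067.70 MJ
e = 15067.70 / 158.136 = 95.283 MJ/m^2

95.283 MJ/m^2


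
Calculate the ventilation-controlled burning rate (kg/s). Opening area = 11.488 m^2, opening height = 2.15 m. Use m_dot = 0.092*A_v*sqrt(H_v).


sqrt(H_v) = 1.4663
m_dot = 0.092 * 11.488 * 1.4663 = 1.5497 kg/s

1.5497 kg/s


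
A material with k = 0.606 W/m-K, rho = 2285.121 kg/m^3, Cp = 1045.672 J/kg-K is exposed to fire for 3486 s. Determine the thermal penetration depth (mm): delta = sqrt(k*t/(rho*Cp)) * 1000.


alpha = 0.606 / (2285.121 * 1045.672) = 2.5361e-07 m^2/s
alpha * t = 0.00088409
delta = sqrt(0.00088409) * 1000 = 29.734 mm

29.734 mm


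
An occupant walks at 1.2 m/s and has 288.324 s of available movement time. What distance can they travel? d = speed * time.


d = 1.2 * 288.324 = 345.99 m

345.99 m


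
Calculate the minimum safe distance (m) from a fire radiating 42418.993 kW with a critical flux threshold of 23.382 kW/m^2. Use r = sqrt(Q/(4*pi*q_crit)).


4*pi*q_crit = 293.83
Q/(4*pi*q_crit) = 144.37
r = sqrt(144.37) = 12.015 m

12.015 m


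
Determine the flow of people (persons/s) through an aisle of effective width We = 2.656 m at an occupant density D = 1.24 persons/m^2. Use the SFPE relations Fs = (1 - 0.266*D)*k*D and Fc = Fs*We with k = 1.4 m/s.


1 - 0.266*D = 1 - 0.266*1.24 = 0.67016
Fs = 0.67016 * 1.4 * 1.24 = 1.1634 persons/(s*m)
Fc = 1.1634 * 2.656 = 3.0900 persons/s

3.0900 persons/s


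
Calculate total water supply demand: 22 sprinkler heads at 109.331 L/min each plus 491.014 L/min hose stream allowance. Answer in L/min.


Sprinkler demand = 22 * 109.331 = 2405.282 L/min
Total = 2405.282 + 491.014 = 2896.296 L/min

2896.296 L/min


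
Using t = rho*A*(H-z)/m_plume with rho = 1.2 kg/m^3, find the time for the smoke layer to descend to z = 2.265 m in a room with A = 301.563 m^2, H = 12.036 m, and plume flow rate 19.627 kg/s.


H - z = 9.771 m
t = 1.2 * 301.563 * 9.771 / 19.627 = 180.15 s

180.15 s


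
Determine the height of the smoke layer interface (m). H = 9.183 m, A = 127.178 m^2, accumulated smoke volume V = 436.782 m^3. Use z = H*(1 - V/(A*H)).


V/(A*H) = 0.37400
1 - 0.37400 = 0.62600
z = 9.183 * 0.62600 = 5.7486 m

5.7486 m
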